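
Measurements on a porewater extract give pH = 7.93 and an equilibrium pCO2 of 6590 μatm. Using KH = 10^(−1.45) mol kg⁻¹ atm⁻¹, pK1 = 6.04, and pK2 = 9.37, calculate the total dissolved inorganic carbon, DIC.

DIC = 19.0 mmol/kg

[CO2*] = KH · pCO2 = 10^(−1.45) × 6590×10^-6 = 2.338×10^-4 mol/kg
α₀ = 1/(1 + K1/[H⁺] + K1K2/[H⁺]²) = 1/(1 + 10^+1.89 + 10^+0.45) = 0.01228
DIC = [CO2*]/α₀ = 2.338×10^-4 / 0.01228 = 19.0 mmol/kg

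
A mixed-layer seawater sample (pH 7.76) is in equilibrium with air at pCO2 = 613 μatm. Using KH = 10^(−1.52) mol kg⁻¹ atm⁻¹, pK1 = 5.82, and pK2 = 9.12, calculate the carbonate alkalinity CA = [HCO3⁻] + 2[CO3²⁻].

CA = 1.75 mmol/kg

[CO2*] = KH · pCO2 = 10^(−1.52) × 613×10^-6 = 1.851×10^-5 mol/kg
α₀ = 1/(1 + K1/[H⁺] + K1K2/[H⁺]²) = 1/(1 + 10^+1.94 + 10^+0.58) = 0.01088
DIC = [CO2*]/α₀ = 1.851×10^-5 / 0.01088 = 1.701 mmol/kg
CA = (α₁ + 2α₂)·DIC = (0.9477 + 2×0.04137) × 1.701 = 1.75 mmol/kg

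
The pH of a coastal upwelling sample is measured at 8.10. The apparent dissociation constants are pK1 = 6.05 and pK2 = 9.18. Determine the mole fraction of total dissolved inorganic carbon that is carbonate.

α₂ = 1 / (1 + [H⁺]/K2 + [H⁺]²/(K1K2)) = 1 / (1 + 10^+1.08 + 10^-0.97)
   = 1 / (1 + 12.023 + 0.10715) = 1/13.130 = 0.07616

α₂ = 0.0762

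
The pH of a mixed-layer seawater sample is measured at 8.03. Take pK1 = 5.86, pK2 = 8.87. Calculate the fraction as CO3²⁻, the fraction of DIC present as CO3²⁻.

α₂ = 1 / (1 + [H⁺]/K2 + [H⁺]²/(K1K2)) = 1 / (1 + 10^+0.84 + 10^-1.33)
   = 1 / (1 + 6.9183 + 0.046774) = 1/7.9651 = 0.1255

α₂ = 0.126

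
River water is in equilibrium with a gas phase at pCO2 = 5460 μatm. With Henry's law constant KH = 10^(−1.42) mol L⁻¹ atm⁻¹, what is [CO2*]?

KH = 10^(−1.42) = 3.802×10^-2 mol L⁻¹ atm⁻¹
[CO2*] = KH · pCO2 = 3.802×10^-2 × 5460×10^-6 atm = 2.08×10^-4 mol/L

[CO2*] = 208 μmol/L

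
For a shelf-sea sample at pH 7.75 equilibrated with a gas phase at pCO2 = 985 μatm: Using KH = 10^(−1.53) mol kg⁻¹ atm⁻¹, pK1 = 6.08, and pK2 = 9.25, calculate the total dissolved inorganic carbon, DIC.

DIC = 1.43 mmol/kg

[CO2*] = KH · pCO2 = 10^(−1.53) × 985×10^-6 = 2.907×10^-5 mol/kg
α₀ = 1/(1 + K1/[H⁺] + K1K2/[H⁺]²) = 1/(1 + 10^+1.67 + 10^+0.17) = 0.02030
DIC = [CO2*]/α₀ = 2.907×10^-5 / 0.02030 = 1.43 mmol/kg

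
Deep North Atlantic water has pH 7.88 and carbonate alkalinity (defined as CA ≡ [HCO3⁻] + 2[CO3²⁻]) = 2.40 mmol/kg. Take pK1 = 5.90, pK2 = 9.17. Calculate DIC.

CA = [HCO3⁻] + 2[CO3²⁻] = (α₁ + 2α₂)·DIC
At pH 7.88: [H⁺]/K1 = 10^-1.98 = 0.010471, K2/[H⁺] = 10^-1.29 = 0.051286
α₁ = 1/(1 + 0.010471 + 0.051286) = 1/1.0618 = 0.9418; α₂ = α₁·K2/[H⁺] = 0.04830
α₁ + 2α₂ = 1.0384
DIC = CA / (α₁ + 2α₂) = 2.40 / 1.0384 = 2.31 mmol/kg

DIC = 2.31 mmol/kg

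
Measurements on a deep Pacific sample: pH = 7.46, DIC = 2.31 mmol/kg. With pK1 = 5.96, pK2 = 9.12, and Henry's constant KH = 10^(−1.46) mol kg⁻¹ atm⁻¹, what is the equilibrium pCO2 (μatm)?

α₀ = 1 / (1 + K1/[H⁺] + K1K2/[H⁺]²) = 1 / (1 + 10^+1.50 + 10^-0.16)
   = 1 / (1 + 31.623 + 0.69183) = 1/33.315 = 0.03002
[CO2*] = α₀ × DIC = 0.03002 × 2.31 = 0.06934 mmol/kg
pCO2 = [CO2*]/KH = 6.934×10^-5 / 3.467×10^-2 = 2000 μatm

pCO2 = 2000 μatm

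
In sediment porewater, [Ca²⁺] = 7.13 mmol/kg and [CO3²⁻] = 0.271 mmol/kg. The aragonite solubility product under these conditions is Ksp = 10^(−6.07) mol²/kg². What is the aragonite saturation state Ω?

Ω = 2.27

Ksp = 10^(−6.07) = 8.511×10^-7
Ω = [Ca²⁺][CO3²⁻]/Ksp = (7.13×10^-3)(0.271×10^-3) / 8.511×10^-7 = 2.27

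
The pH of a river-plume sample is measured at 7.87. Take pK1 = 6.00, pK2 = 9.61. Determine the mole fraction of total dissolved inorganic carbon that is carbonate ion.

α₂ = 1 / (1 + [H⁺]/K2 + [H⁺]²/(K1K2)) = 1 / (1 + 10^+1.74 + 10^-0.13)
   = 1 / (1 + 54.954 + 0.74131) = 1/56.695 = 0.01764

α₂ = 0.0176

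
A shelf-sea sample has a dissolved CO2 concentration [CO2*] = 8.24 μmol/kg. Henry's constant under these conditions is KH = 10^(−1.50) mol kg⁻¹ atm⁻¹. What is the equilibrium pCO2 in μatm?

KH = 10^(−1.50) = 3.162×10^-2 mol kg⁻¹ atm⁻¹
pCO2 = [CO2*]/KH = 8.24×10^-6 / 3.162×10^-2 = 2.61×10^-4 atm = 261 μatm

pCO2 = 261 μatm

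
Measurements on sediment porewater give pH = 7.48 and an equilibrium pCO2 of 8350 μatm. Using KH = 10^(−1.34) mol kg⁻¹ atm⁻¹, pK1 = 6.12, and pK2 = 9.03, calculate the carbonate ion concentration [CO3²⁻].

[CO3²⁻] = 0.246 mmol/kg

[CO2*] = KH · pCO2 = 10^(−1.34) × 8350×10^-6 = 3.817×10^-4 mol/kg
α₀ = 1/(1 + K1/[H⁺] + K1K2/[H⁺]²) = 1/(1 + 10^+1.36 + 10^-0.19) = 0.04073
DIC = [CO2*]/α₀ = 3.817×10^-4 / 0.04073 = 9.372 mmol/kg
[CO3²⁻] = α₂·DIC; α₂ = 0.02629, so [CO3²⁻] = 0.02629 × 9.372 = 0.246 mmol/kg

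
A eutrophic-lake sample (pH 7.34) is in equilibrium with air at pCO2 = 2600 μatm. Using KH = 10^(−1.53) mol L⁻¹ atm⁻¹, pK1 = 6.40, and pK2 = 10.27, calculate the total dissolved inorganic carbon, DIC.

[CO2*] = KH · pCO2 = 10^(−1.53) × 2600×10^-6 = 7.673×10^-5 mol/L
α₀ = 1/(1 + K1/[H⁺] + K1K2/[H⁺]²) = 1/(1 + 10^+0.94 + 10^-1.99) = 0.1029
DIC = [CO2*]/α₀ = 7.673×10^-5 / 0.1029 = 0.746 mmol/L

DIC = 0.746 mmol/L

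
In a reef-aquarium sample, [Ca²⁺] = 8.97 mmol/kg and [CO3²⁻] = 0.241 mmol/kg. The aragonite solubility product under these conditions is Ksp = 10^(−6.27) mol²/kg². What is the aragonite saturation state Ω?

Ksp = 10^(−6.27) = 5.370×10^-7
Ω = [Ca²⁺][CO3²⁻]/Ksp = (8.97×10^-3)(0.241×10^-3) / 5.370×10^-7 = 4.03

Ω = 4.03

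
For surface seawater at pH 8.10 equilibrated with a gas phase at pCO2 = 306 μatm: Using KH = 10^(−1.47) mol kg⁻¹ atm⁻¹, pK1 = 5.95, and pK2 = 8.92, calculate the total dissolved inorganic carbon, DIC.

[CO2*] = KH · pCO2 = 10^(−1.47) × 306×10^-6 = 1.037×10^-5 mol/kg
α₀ = 1/(1 + K1/[H⁺] + K1K2/[H⁺]²) = 1/(1 + 10^+2.15 + 10^+1.33) = 0.006111
DIC = [CO2*]/α₀ = 1.037×10^-5 / 0.006111 = 1.70 mmol/kg

DIC = 1.70 mmol/kg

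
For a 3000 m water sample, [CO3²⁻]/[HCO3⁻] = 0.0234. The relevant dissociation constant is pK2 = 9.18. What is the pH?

From K2 = [H⁺][CO3²⁻]/[HCO3⁻]:  pH = pK2 + log₁₀([CO3²⁻]/[HCO3⁻])
log₁₀(0.0234) = -1.631
pH = 9.18 + (-1.631) = 7.55

pH = 7.55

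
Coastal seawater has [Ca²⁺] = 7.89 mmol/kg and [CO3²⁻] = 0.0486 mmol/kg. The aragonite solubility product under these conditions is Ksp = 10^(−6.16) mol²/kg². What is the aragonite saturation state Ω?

Ksp = 10^(−6.16) = 6.918×10^-7
Ω = [Ca²⁺][CO3²⁻]/Ksp = (7.89×10^-3)(0.0486×10^-3) / 6.918×10^-7 = 0.554

Ω = 0.554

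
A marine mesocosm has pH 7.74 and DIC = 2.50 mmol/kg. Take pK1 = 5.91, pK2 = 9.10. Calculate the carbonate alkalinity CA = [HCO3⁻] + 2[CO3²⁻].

CA = 2.57 mmol/kg

CA = [HCO3⁻] + 2[CO3²⁻] = (α₁ + 2α₂)·DIC
At pH 7.74: [H⁺]/K1 = 10^-1.83 = 0.014791, K2/[H⁺] = 10^-1.36 = 0.043652
α₁ = 1/(1 + 0.014791 + 0.043652) = 1/1.0584 = 0.9448; α₂ = α₁·K2/[H⁺] = 0.04124
α₁ + 2α₂ = 1.0273
CA = 1.0273 × 2.50 = 2.57 mmol/kg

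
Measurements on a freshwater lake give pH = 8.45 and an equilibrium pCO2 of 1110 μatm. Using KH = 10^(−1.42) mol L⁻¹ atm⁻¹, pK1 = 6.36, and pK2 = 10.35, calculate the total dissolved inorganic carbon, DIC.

DIC = 5.30 mmol/L

[CO2*] = KH · pCO2 = 10^(−1.42) × 1110×10^-6 = 4.220×10^-5 mol/L
α₀ = 1/(1 + K1/[H⁺] + K1K2/[H⁺]²) = 1/(1 + 10^+2.09 + 10^+0.19) = 0.007963
DIC = [CO2*]/α₀ = 4.220×10^-5 / 0.007963 = 5.30 mmol/L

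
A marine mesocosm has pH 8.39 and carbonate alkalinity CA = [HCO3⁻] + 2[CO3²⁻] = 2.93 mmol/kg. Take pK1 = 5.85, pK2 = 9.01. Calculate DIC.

CA = [HCO3⁻] + 2[CO3²⁻] = (α₁ + 2α₂)·DIC
At pH 8.39: [H⁺]/K1 = 10^-2.54 = 0.0028840, K2/[H⁺] = 10^-0.62 = 0.23988
α₁ = 1/(1 + 0.0028840 + 0.23988) = 1/1.2428 = 0.8047; α₂ = α₁·K2/[H⁺] = 0.1930
α₁ + 2α₂ = 1.1907
DIC = CA / (α₁ + 2α₂) = 2.93 / 1.1907 = 2.46 mmol/kg

DIC = 2.46 mmol/kg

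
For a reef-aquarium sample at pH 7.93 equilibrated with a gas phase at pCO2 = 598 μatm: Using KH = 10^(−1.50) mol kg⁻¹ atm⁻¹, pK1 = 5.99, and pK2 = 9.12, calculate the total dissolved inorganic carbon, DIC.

DIC = 1.77 mmol/kg

[CO2*] = KH · pCO2 = 10^(−1.50) × 598×10^-6 = 1.891×10^-5 mol/kg
α₀ = 1/(1 + K1/[H⁺] + K1K2/[H⁺]²) = 1/(1 + 10^+1.94 + 10^+0.75) = 0.01067
DIC = [CO2*]/α₀ = 1.891×10^-5 / 0.01067 = 1.77 mmol/kg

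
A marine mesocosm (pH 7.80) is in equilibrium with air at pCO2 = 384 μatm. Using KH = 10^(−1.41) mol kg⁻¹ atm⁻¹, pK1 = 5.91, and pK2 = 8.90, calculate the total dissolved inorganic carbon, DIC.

[CO2*] = KH · pCO2 = 10^(−1.41) × 384×10^-6 = 1.494×10^-5 mol/kg
α₀ = 1/(1 + K1/[H⁺] + K1K2/[H⁺]²) = 1/(1 + 10^+1.89 + 10^+0.79) = 0.01179
DIC = [CO2*]/α₀ = 1.494×10^-5 / 0.01179 = 1.27 mmol/kg

DIC = 1.27 mmol/kg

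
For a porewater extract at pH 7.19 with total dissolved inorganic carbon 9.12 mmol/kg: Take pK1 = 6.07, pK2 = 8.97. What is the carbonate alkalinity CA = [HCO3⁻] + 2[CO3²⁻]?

CA = 8.63 mmol/kg

CA = [HCO3⁻] + 2[CO3²⁻] = (α₁ + 2α₂)·DIC
At pH 7.19: [H⁺]/K1 = 10^-1.12 = 0.075858, K2/[H⁺] = 10^-1.78 = 0.016596
α₁ = 1/(1 + 0.075858 + 0.016596) = 1/1.0925 = 0.9154; α₂ = α₁·K2/[H⁺] = 0.01519
α₁ + 2α₂ = 0.9458
CA = 0.9458 × 9.12 = 8.63 mmol/kg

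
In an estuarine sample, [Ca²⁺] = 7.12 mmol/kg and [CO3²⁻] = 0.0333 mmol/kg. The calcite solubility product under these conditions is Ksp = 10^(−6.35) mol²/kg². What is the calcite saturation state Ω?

Ksp = 10^(−6.35) = 4.467×10^-7
Ω = [Ca²⁺][CO3²⁻]/Ksp = (7.12×10^-3)(0.0333×10^-3) / 4.467×10^-7 = 0.531

Ω = 0.531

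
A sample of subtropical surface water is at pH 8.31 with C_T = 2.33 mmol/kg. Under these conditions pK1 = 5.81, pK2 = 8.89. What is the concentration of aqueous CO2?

[CO2*] = 5.82 μmol/kg

α₀ = 1 / (1 + K1/[H⁺] + K1K2/[H⁺]²) = 1 / (1 + 10^+2.50 + 10^+1.92)
   = 1 / (1 + 316.23 + 83.176) = 1/400.40 = 0.002497
[CO2*] = α₀ × DIC = 0.002497 × 2.33 = 0.00582 mmol/kg = 5.82 μmol/kg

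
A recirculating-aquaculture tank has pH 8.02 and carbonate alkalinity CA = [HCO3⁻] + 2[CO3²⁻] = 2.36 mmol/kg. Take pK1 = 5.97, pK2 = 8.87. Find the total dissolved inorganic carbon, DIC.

CA = [HCO3⁻] + 2[CO3²⁻] = (α₁ + 2α₂)·DIC
At pH 8.02: [H⁺]/K1 = 10^-2.05 = 0.0089125, K2/[H⁺] = 10^-0.85 = 0.14125
α₁ = 1/(1 + 0.0089125 + 0.14125) = 1/1.1502 = 0.8694; α₂ = α₁·K2/[H⁺] = 0.1228
α₁ + 2α₂ = 1.1151
DIC = CA / (α₁ + 2α₂) = 2.36 / 1.1151 = 2.12 mmol/kg

DIC = 2.12 mmol/kg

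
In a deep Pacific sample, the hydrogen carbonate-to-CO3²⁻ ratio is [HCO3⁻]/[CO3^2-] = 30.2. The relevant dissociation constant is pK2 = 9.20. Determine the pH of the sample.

From K2 = [H⁺][CO3^2-]/[HCO3⁻]:  pH = pK2 − log₁₀([HCO3⁻]/[CO3^2-])
log₁₀(30.2) = +1.480
pH = 9.20 − (+1.480) = 7.72

pH = 7.72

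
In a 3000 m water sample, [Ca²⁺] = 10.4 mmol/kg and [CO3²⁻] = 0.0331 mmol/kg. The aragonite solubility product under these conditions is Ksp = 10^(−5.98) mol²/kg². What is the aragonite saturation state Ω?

Ksp = 10^(−5.98) = 1.047×10^-6
Ω = [Ca²⁺][CO3²⁻]/Ksp = (10.4×10^-3)(0.0331×10^-3) / 1.047×10^-6 = 0.329

Ω = 0.329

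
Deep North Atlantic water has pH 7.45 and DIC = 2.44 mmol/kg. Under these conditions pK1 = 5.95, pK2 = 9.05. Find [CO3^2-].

α₂ = 1 / (1 + [H⁺]/K2 + [H⁺]²/(K1K2)) = 1 / (1 + 10^+1.60 + 10^+0.10)
   = 1 / (1 + 39.811 + 1.2589) = 1/42.070 = 0.02377
[CO3²⁻] = α₂ × DIC = 0.02377 × 2.44 = 0.0580 mmol/kg

[CO3²⁻] = 0.0580 mmol/kg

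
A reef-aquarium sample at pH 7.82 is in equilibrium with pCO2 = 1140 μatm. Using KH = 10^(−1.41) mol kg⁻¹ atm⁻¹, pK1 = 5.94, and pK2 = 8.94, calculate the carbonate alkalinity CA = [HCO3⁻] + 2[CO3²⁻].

[CO2*] = KH · pCO2 = 10^(−1.41) × 1140×10^-6 = 4.435×10^-5 mol/kg
α₀ = 1/(1 + K1/[H⁺] + K1K2/[H⁺]²) = 1/(1 + 10^+1.88 + 10^+0.76) = 0.01210
DIC = [CO2*]/α₀ = 4.435×10^-5 / 0.01210 = 3.664 mmol/kg
CA = (α₁ + 2α₂)·DIC = (0.9182 + 2×0.06966) × 3.664 = 3.87 mmol/kg

CA = 3.87 mmol/kg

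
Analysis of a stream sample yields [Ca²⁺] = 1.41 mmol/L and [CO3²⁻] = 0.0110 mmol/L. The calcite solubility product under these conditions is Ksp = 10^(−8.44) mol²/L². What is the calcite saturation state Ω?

Ksp = 10^(−8.44) = 3.631×10^-9
Ω = [Ca²⁺][CO3²⁻]/Ksp = (1.41×10^-3)(0.0110×10^-3) / 3.631×10^-9 = 4.27

Ω = 4.27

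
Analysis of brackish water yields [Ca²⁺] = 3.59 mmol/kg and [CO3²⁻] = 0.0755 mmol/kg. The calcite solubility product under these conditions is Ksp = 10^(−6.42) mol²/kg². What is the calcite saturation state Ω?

Ω = 0.713

Ksp = 10^(−6.42) = 3.802×10^-7
Ω = [Ca²⁺][CO3²⁻]/Ksp = (3.59×10^-3)(0.0755×10^-3) / 3.802×10^-7 = 0.713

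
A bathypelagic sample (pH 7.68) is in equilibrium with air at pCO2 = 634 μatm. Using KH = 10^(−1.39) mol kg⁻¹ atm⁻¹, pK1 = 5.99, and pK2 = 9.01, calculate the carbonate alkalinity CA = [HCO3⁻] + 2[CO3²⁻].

CA = 1.38 mmol/kg

[CO2*] = KH · pCO2 = 10^(−1.39) × 634×10^-6 = 2.583×10^-5 mol/kg
α₀ = 1/(1 + K1/[H⁺] + K1K2/[H⁺]²) = 1/(1 + 10^+1.69 + 10^+0.36) = 0.01913
DIC = [CO2*]/α₀ = 2.583×10^-5 / 0.01913 = 1.350 mmol/kg
CA = (α₁ + 2α₂)·DIC = (0.9370 + 2×0.04383) × 1.350 = 1.38 mmol/kg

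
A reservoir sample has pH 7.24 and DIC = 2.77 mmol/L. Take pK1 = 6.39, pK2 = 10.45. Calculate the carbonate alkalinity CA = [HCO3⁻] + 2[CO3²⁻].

CA = 2.43 mmol/L

CA = [HCO3⁻] + 2[CO3²⁻] = (α₁ + 2α₂)·DIC
At pH 7.24: [H⁺]/K1 = 10^-0.85 = 0.14125, K2/[H⁺] = 10^-3.21 = 0.00061660
α₁ = 1/(1 + 0.14125 + 0.00061660) = 1/1.1419 = 0.8758; α₂ = α₁·K2/[H⁺] = 0.0005400
α₁ + 2α₂ = 0.8768
CA = 0.8768 × 2.77 = 2.43 mmol/L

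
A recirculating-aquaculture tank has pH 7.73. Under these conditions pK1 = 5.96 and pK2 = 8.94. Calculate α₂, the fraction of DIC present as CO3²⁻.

α₂ = 1 / (1 + [H⁺]/K2 + [H⁺]²/(K1K2)) = 1 / (1 + 10^+1.21 + 10^-0.56)
   = 1 / (1 + 16.218 + 0.27542) = 1/17.494 = 0.05716

α₂ = 0.0572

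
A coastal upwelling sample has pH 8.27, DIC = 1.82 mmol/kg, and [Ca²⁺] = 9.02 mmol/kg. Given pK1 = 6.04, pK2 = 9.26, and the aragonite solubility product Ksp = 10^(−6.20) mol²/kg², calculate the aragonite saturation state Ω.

Ω = 2.40

α₂ = 1 / (1 + [H⁺]/K2 + [H⁺]²/(K1K2)) = 1 / (1 + 10^+0.99 + 10^-1.24)
   = 1 / (1 + 9.7724 + 0.057544) = 1/10.830 = 0.09234
[CO3²⁻] = α₂ × DIC = 0.09234 × 1.82 = 0.1681 mmol/kg
Ksp = 10^(−6.20) = 6.310×10^-7
Ω = [Ca²⁺][CO3²⁻]/Ksp = (9.02×10^-3)(1.681×10^-4) / 6.310×10^-7 = 2.40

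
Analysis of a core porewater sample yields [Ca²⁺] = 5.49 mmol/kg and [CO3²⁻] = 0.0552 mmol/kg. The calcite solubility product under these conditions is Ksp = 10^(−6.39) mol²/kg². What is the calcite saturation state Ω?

Ksp = 10^(−6.39) = 4.074×10^-7
Ω = [Ca²⁺][CO3²⁻]/Ksp = (5.49×10^-3)(0.0552×10^-3) / 4.074×10^-7 = 0.744

Ω = 0.744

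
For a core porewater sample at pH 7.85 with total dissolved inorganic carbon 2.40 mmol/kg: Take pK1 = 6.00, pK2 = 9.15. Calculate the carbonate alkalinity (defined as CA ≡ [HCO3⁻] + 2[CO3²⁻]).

CA = [HCO3⁻] + 2[CO3²⁻] = (α₁ + 2α₂)·DIC
At pH 7.85: [H⁺]/K1 = 10^-1.85 = 0.014125, K2/[H⁺] = 10^-1.30 = 0.050119
α₁ = 1/(1 + 0.014125 + 0.050119) = 1/1.0642 = 0.9396; α₂ = α₁·K2/[H⁺] = 0.04709
α₁ + 2α₂ = 1.0338
CA = 1.0338 × 2.40 = 2.48 mmol/kg

CA = 2.48 mmol/kg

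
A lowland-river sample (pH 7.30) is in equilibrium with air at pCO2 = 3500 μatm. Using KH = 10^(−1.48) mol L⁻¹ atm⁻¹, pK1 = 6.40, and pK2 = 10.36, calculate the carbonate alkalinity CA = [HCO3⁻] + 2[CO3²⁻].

[CO2*] = KH · pCO2 = 10^(−1.48) × 3500×10^-6 = 1.159×10^-4 mol/L
α₀ = 1/(1 + K1/[H⁺] + K1K2/[H⁺]²) = 1/(1 + 10^+0.90 + 10^-2.16) = 0.1117
DIC = [CO2*]/α₀ = 1.159×10^-4 / 0.1117 = 1.037 mmol/L
CA = (α₁ + 2α₂)·DIC = (0.8875 + 2×0.0007730) × 1.037 = 0.922 mmol/L

CA = 0.922 mmol/L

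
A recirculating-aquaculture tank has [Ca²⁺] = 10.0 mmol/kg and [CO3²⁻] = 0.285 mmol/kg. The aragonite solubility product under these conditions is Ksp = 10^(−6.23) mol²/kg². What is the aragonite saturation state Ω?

Ω = 4.84

Ksp = 10^(−6.23) = 5.888×10^-7
Ω = [Ca²⁺][CO3²⁻]/Ksp = (10.0×10^-3)(0.285×10^-3) / 5.888×10^-7 = 4.84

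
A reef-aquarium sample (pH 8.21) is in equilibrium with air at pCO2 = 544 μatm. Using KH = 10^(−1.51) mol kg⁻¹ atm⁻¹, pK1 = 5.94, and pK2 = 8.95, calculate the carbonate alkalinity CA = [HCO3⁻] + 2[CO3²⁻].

[CO2*] = KH · pCO2 = 10^(−1.51) × 544×10^-6 = 1.681×10^-5 mol/kg
α₀ = 1/(1 + K1/[H⁺] + K1K2/[H⁺]²) = 1/(1 + 10^+2.27 + 10^+1.53) = 0.004523
DIC = [CO2*]/α₀ = 1.681×10^-5 / 0.004523 = 3.717 mmol/kg
CA = (α₁ + 2α₂)·DIC = (0.8422 + 2×0.1533) × 3.717 = 4.27 mmol/kg

CA = 4.27 mmol/kg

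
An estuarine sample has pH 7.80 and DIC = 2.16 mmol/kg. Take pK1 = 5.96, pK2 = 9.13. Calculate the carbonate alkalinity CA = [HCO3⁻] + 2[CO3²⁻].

CA = 2.23 mmol/kg

CA = [HCO3⁻] + 2[CO3²⁻] = (α₁ + 2α₂)·DIC
At pH 7.80: [H⁺]/K1 = 10^-1.84 = 0.014454, K2/[H⁺] = 10^-1.33 = 0.046774
α₁ = 1/(1 + 0.014454 + 0.046774) = 1/1.0612 = 0.9423; α₂ = α₁·K2/[H⁺] = 0.04407
α₁ + 2α₂ = 1.0305
CA = 1.0305 × 2.16 = 2.23 mmol/kg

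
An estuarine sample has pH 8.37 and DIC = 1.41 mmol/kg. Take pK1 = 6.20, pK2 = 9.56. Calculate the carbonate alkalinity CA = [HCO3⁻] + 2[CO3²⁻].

CA = [HCO3⁻] + 2[CO3²⁻] = (α₁ + 2α₂)·DIC
At pH 8.37: [H⁺]/K1 = 10^-2.17 = 0.0067608, K2/[H⁺] = 10^-1.19 = 0.064565
α₁ = 1/(1 + 0.0067608 + 0.064565) = 1/1.0713 = 0.9334; α₂ = α₁·K2/[H⁺] = 0.06027
α₁ + 2α₂ = 1.0540
CA = 1.0540 × 1.41 = 1.49 mmol/kg

CA = 1.49 mmol/kg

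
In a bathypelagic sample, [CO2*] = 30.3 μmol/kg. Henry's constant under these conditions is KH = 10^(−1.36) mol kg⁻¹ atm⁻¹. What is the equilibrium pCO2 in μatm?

KH = 10^(−1.36) = 4.365×10^-2 mol kg⁻¹ atm⁻¹
pCO2 = [CO2*]/KH = 30.3×10^-6 / 4.365×10^-2 = 6.94×10^-4 atm = 694 μatm

pCO2 = 694 μatm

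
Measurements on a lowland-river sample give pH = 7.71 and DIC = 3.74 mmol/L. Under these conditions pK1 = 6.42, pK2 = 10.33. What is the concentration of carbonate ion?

α₂ = 1 / (1 + [H⁺]/K2 + [H⁺]²/(K1K2)) = 1 / (1 + 10^+2.62 + 10^+1.33)
   = 1 / (1 + 416.87 + 21.380) = 1/439.25 = 0.002277
[CO3²⁻] = α₂ × DIC = 0.002277 × 3.74 = 0.00851 mmol/L = 8.51 μmol/L

[CO3²⁻] = 8.51 μmol/L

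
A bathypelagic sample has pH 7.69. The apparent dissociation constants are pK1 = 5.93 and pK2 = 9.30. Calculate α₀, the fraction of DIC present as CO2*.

α₀ = 1 / (1 + K1/[H⁺] + K1K2/[H⁺]²) = 1 / (1 + 10^+1.76 + 10^+0.15)
   = 1 / (1 + 57.544 + 1.4125) = 1/59.957 = 0.01668

α₀ = 0.0167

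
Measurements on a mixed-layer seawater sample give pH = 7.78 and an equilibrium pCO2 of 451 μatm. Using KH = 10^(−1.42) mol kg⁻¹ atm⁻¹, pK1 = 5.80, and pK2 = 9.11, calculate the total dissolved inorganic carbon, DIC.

[CO2*] = KH · pCO2 = 10^(−1.42) × 451×10^-6 = 1.715×10^-5 mol/kg
α₀ = 1/(1 + K1/[H⁺] + K1K2/[H⁺]²) = 1/(1 + 10^+1.98 + 10^+0.65) = 0.009904
DIC = [CO2*]/α₀ = 1.715×10^-5 / 0.009904 = 1.73 mmol/kg

DIC = 1.73 mmol/kg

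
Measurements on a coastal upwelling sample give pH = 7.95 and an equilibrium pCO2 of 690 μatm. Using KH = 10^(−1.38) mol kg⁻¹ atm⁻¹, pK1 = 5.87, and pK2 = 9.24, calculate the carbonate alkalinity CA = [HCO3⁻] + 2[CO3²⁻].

CA = 3.81 mmol/kg

[CO2*] = KH · pCO2 = 10^(−1.38) × 690×10^-6 = 2.876×10^-5 mol/kg
α₀ = 1/(1 + K1/[H⁺] + K1K2/[H⁺]²) = 1/(1 + 10^+2.08 + 10^+0.79) = 0.007850
DIC = [CO2*]/α₀ = 2.876×10^-5 / 0.007850 = 3.664 mmol/kg
CA = (α₁ + 2α₂)·DIC = (0.9437 + 2×0.04840) × 3.664 = 3.81 mmol/kg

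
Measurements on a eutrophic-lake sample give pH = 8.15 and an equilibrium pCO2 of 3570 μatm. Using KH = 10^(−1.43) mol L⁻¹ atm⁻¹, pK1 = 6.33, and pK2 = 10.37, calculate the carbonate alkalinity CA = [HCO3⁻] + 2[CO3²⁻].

CA = 8.87 mmol/L

[CO2*] = KH · pCO2 = 10^(−1.43) × 3570×10^-6 = 1.326×10^-4 mol/L
α₀ = 1/(1 + K1/[H⁺] + K1K2/[H⁺]²) = 1/(1 + 10^+1.82 + 10^-0.40) = 0.01482
DIC = [CO2*]/α₀ = 1.326×10^-4 / 0.01482 = 8.949 mmol/L
CA = (α₁ + 2α₂)·DIC = (0.9793 + 2×0.005901) × 8.949 = 8.87 mmol/L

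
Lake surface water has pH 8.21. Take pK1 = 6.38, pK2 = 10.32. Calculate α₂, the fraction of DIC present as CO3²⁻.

α₂ = 0.00759

α₂ = 1 / (1 + [H⁺]/K2 + [H⁺]²/(K1K2)) = 1 / (1 + 10^+2.11 + 10^+0.28)
   = 1 / (1 + 128.82 + 1.9055) = 1/131.73 = 0.007591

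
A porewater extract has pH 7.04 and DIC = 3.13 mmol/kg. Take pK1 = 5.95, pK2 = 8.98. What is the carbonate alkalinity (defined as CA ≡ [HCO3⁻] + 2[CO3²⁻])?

CA = [HCO3⁻] + 2[CO3²⁻] = (α₁ + 2α₂)·DIC
At pH 7.04: [H⁺]/K1 = 10^-1.09 = 0.081283, K2/[H⁺] = 10^-1.94 = 0.011482
α₁ = 1/(1 + 0.081283 + 0.011482) = 1/1.0928 = 0.9151; α₂ = α₁·K2/[H⁺] = 0.01051
α₁ + 2α₂ = 0.9361
CA = 0.9361 × 3.13 = 2.93 mmol/kg

CA = 2.93 mmol/kg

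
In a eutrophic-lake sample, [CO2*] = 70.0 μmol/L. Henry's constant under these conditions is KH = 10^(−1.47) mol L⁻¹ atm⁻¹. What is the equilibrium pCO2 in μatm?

pCO2 = 2070 μatm

KH = 10^(−1.47) = 3.388×10^-2 mol L⁻¹ atm⁻¹
pCO2 = [CO2*]/KH = 70.0×10^-6 / 3.388×10^-2 = 2.07×10^-3 atm = 2070 μatm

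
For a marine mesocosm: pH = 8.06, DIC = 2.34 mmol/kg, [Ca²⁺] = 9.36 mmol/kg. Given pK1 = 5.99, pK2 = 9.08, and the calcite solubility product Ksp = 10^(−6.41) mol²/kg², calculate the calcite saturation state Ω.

α₂ = 1 / (1 + [H⁺]/K2 + [H⁺]²/(K1K2)) = 1 / (1 + 10^+1.02 + 10^-1.05)
   = 1 / (1 + 10.471 + 0.089125) = 1/11.560 = 0.08650
[CO3²⁻] = α₂ × DIC = 0.08650 × 2.34 = 0.2024 mmol/kg
Ksp = 10^(−6.41) = 3.890×10^-7
Ω = [Ca²⁺][CO3²⁻]/Ksp = (9.36×10^-3)(2.024×10^-4) / 3.890×10^-7 = 4.87

Ω = 4.87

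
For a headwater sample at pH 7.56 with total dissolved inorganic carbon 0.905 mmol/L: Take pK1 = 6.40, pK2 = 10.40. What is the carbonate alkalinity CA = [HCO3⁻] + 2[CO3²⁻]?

CA = 0.848 mmol/L

CA = [HCO3⁻] + 2[CO3²⁻] = (α₁ + 2α₂)·DIC
At pH 7.56: [H⁺]/K1 = 10^-1.16 = 0.069183, K2/[H⁺] = 10^-2.84 = 0.0014454
α₁ = 1/(1 + 0.069183 + 0.0014454) = 1/1.0706 = 0.9340; α₂ = α₁·K2/[H⁺] = 0.001350
α₁ + 2α₂ = 0.9367
CA = 0.9367 × 0.905 = 0.848 mmol/L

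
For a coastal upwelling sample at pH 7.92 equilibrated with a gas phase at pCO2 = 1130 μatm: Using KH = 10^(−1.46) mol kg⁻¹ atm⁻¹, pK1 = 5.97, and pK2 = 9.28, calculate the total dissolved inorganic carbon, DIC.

DIC = 3.68 mmol/kg

[CO2*] = KH · pCO2 = 10^(−1.46) × 1130×10^-6 = 3.918×10^-5 mol/kg
α₀ = 1/(1 + K1/[H⁺] + K1K2/[H⁺]²) = 1/(1 + 10^+1.95 + 10^+0.59) = 0.01064
DIC = [CO2*]/α₀ = 3.918×10^-5 / 0.01064 = 3.68 mmol/kg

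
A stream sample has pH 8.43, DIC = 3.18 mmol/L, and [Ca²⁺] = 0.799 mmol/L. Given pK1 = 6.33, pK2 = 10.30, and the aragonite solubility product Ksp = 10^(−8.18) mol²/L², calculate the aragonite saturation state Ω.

α₂ = 1 / (1 + [H⁺]/K2 + [H⁺]²/(K1K2)) = 1 / (1 + 10^+1.87 + 10^-0.23)
   = 1 / (1 + 74.131 + 0.58884) = 1/75.720 = 0.01321
[CO3²⁻] = α₂ × DIC = 0.01321 × 3.18 = 0.04200 mmol/L
Ksp = 10^(−8.18) = 6.607×10^-9
Ω = [Ca²⁺][CO3²⁻]/Ksp = (0.799×10^-3)(4.200×10^-5) / 6.607×10^-9 = 5.08

Ω = 5.08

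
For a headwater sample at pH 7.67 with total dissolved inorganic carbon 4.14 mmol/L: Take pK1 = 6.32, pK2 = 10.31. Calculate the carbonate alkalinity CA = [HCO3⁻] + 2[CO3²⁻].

CA = 3.97 mmol/L

CA = [HCO3⁻] + 2[CO3²⁻] = (α₁ + 2α₂)·DIC
At pH 7.67: [H⁺]/K1 = 10^-1.35 = 0.044668, K2/[H⁺] = 10^-2.64 = 0.0022909
α₁ = 1/(1 + 0.044668 + 0.0022909) = 1/1.0470 = 0.9551; α₂ = α₁·K2/[H⁺] = 0.002188
α₁ + 2α₂ = 0.9595
CA = 0.9595 × 4.14 = 3.97 mmol/L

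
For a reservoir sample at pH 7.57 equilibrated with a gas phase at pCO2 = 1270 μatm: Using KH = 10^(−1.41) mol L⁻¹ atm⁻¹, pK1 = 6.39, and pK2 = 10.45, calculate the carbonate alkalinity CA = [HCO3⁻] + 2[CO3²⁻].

CA = 0.750 mmol/L

[CO2*] = KH · pCO2 = 10^(−1.41) × 1270×10^-6 = 4.941×10^-5 mol/L
α₀ = 1/(1 + K1/[H⁺] + K1K2/[H⁺]²) = 1/(1 + 10^+1.18 + 10^-1.70) = 0.06190
DIC = [CO2*]/α₀ = 4.941×10^-5 / 0.06190 = 0.7982 mmol/L
CA = (α₁ + 2α₂)·DIC = (0.9369 + 2×0.001235) × 0.7982 = 0.750 mmol/L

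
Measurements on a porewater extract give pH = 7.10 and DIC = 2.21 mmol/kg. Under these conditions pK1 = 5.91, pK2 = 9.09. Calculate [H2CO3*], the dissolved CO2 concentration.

α₀ = 1 / (1 + K1/[H⁺] + K1K2/[H⁺]²) = 1 / (1 + 10^+1.19 + 10^-0.80)
   = 1 / (1 + 15.488 + 0.15849) = 1/16.647 = 0.06007
[CO2*] = α₀ × DIC = 0.06007 × 2.21 = 0.133 mmol/kg

[CO2*] = 0.133 mmol/kg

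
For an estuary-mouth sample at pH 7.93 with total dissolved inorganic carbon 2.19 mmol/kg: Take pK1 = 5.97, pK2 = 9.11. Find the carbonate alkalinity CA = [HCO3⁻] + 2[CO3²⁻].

CA = 2.30 mmol/kg

CA = [HCO3⁻] + 2[CO3²⁻] = (α₁ + 2α₂)·DIC
At pH 7.93: [H⁺]/K1 = 10^-1.96 = 0.010965, K2/[H⁺] = 10^-1.18 = 0.066069
α₁ = 1/(1 + 0.010965 + 0.066069) = 1/1.0770 = 0.9285; α₂ = α₁·K2/[H⁺] = 0.06134
α₁ + 2α₂ = 1.0512
CA = 1.0512 × 2.19 = 2.30 mmol/kg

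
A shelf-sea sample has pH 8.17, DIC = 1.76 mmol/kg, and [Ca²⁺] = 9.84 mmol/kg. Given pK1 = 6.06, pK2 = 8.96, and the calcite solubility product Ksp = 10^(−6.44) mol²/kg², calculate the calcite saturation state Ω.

α₂ = 1 / (1 + [H⁺]/K2 + [H⁺]²/(K1K2)) = 1 / (1 + 10^+0.79 + 10^-1.32)
   = 1 / (1 + 6.1660 + 0.047863) = 1/7.2138 = 0.1386
[CO3²⁻] = α₂ × DIC = 0.1386 × 1.76 = 0.2440 mmol/kg
Ksp = 10^(−6.44) = 3.631×10^-7
Ω = [Ca²⁺][CO3²⁻]/Ksp = (9.84×10^-3)(2.440×10^-4) / 3.631×10^-7 = 6.61

Ω = 6.61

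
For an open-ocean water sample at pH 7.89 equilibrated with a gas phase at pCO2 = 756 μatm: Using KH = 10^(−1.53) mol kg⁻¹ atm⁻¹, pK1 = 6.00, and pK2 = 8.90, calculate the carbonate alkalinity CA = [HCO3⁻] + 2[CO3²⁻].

[CO2*] = KH · pCO2 = 10^(−1.53) × 756×10^-6 = 2.231×10^-5 mol/kg
α₀ = 1/(1 + K1/[H⁺] + K1K2/[H⁺]²) = 1/(1 + 10^+1.89 + 10^+0.88) = 0.01160
DIC = [CO2*]/α₀ = 2.231×10^-5 / 0.01160 = 1.923 mmol/kg
CA = (α₁ + 2α₂)·DIC = (0.9004 + 2×0.08799) × 1.923 = 2.07 mmol/kg

CA = 2.07 mmol/kg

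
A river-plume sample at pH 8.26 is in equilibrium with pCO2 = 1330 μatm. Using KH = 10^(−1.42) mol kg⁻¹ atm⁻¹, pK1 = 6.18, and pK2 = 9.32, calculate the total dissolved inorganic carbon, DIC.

[CO2*] = KH · pCO2 = 10^(−1.42) × 1330×10^-6 = 5.057×10^-5 mol/kg
α₀ = 1/(1 + K1/[H⁺] + K1K2/[H⁺]²) = 1/(1 + 10^+2.08 + 10^+1.02) = 0.007593
DIC = [CO2*]/α₀ = 5.057×10^-5 / 0.007593 = 6.66 mmol/kg

DIC = 6.66 mmol/kg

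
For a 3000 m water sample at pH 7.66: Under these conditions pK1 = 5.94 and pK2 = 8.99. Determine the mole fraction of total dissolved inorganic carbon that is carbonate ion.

α₂ = 1 / (1 + [H⁺]/K2 + [H⁺]²/(K1K2)) = 1 / (1 + 10^+1.33 + 10^-0.39)
   = 1 / (1 + 21.380 + 0.40738) = 1/22.787 = 0.04388

α₂ = 0.0439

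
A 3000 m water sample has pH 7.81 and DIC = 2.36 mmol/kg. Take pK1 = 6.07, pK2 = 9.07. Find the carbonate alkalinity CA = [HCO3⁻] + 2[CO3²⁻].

CA = 2.44 mmol/kg

CA = [HCO3⁻] + 2[CO3²⁻] = (α₁ + 2α₂)·DIC
At pH 7.81: [H⁺]/K1 = 10^-1.74 = 0.018197, K2/[H⁺] = 10^-1.26 = 0.054954
α₁ = 1/(1 + 0.018197 + 0.054954) = 1/1.0732 = 0.9318; α₂ = α₁·K2/[H⁺] = 0.05121
α₁ + 2α₂ = 1.0343
CA = 1.0343 × 2.36 = 2.44 mmol/kg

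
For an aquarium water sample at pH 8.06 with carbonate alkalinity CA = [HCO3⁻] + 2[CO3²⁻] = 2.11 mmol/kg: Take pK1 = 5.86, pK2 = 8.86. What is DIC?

DIC = 1.87 mmol/kg

CA = [HCO3⁻] + 2[CO3²⁻] = (α₁ + 2α₂)·DIC
At pH 8.06: [H⁺]/K1 = 10^-2.20 = 0.0063096, K2/[H⁺] = 10^-0.80 = 0.15849
α₁ = 1/(1 + 0.0063096 + 0.15849) = 1/1.1648 = 0.8585; α₂ = α₁·K2/[H⁺] = 0.1361
α₁ + 2α₂ = 1.1306
DIC = CA / (α₁ + 2α₂) = 2.11 / 1.1306 = 1.87 mmol/kg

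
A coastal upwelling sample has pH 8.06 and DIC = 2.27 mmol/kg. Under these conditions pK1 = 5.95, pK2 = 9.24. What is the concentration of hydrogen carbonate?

α₁ = 1 / (1 + [H⁺]/K1 + K2/[H⁺]) = 1 / (1 + 10^-2.11 + 10^-1.18)
   = 1 / (1 + 0.0077625 + 0.066069) = 1/1.0738 = 0.9312
[HCO3⁻] = α₁ × DIC = 0.9312 × 2.27 = 2.11 mmol/kg

[HCO3⁻] = 2.11 mmol/kg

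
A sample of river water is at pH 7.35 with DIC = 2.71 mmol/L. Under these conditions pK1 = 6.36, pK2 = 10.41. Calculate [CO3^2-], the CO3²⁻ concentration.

α₂ = 1 / (1 + [H⁺]/K2 + [H⁺]²/(K1K2)) = 1 / (1 + 10^+3.06 + 10^+2.07)
   = 1 / (1 + 1148.2 + 117.49) = 1/1266.6 = 0.0007895
[CO3²⁻] = α₂ × DIC = 0.0007895 × 2.71 = 0.00214 mmol/L = 2.14 μmol/L

[CO3²⁻] = 2.14 μmol/L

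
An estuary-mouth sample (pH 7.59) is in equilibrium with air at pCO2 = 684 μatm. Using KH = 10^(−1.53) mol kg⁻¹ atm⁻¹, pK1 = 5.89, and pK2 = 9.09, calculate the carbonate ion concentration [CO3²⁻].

[CO2*] = KH · pCO2 = 10^(−1.53) × 684×10^-6 = 2.019×10^-5 mol/kg
α₀ = 1/(1 + K1/[H⁺] + K1K2/[H⁺]²) = 1/(1 + 10^+1.70 + 10^+0.20) = 0.01897
DIC = [CO2*]/α₀ = 2.019×10^-5 / 0.01897 = 1.064 mmol/kg
[CO3²⁻] = α₂·DIC; α₂ = 0.03007, so [CO3²⁻] = 0.03007 × 1.064 = 0.0320 mmol/kg

[CO3²⁻] = 0.0320 mmol/kg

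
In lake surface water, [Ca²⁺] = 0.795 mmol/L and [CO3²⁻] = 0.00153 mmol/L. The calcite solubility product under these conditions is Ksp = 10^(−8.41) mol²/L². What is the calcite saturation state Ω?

Ω = 0.313

Ksp = 10^(−8.41) = 3.890×10^-9
Ω = [Ca²⁺][CO3²⁻]/Ksp = (0.795×10^-3)(0.00153×10^-3) / 3.890×10^-9 = 0.313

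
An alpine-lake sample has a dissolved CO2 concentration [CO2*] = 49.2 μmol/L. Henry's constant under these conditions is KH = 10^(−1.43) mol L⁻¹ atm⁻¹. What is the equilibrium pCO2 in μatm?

pCO2 = 1320 μatm

KH = 10^(−1.43) = 3.715×10^-2 mol L⁻¹ atm⁻¹
pCO2 = [CO2*]/KH = 49.2×10^-6 / 3.715×10^-2 = 1.32×10^-3 atm = 1320 μatm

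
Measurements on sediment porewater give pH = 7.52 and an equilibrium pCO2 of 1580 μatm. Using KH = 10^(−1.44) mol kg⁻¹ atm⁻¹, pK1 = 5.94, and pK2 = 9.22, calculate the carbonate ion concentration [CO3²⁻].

[CO3²⁻] = 0.0435 mmol/kg

[CO2*] = KH · pCO2 = 10^(−1.44) × 1580×10^-6 = 5.737×10^-5 mol/kg
α₀ = 1/(1 + K1/[H⁺] + K1K2/[H⁺]²) = 1/(1 + 10^+1.58 + 10^-0.12) = 0.02514
DIC = [CO2*]/α₀ = 5.737×10^-5 / 0.02514 = 2.282 mmol/kg
[CO3²⁻] = α₂·DIC; α₂ = 0.01907, so [CO3²⁻] = 0.01907 × 2.282 = 0.0435 mmol/kg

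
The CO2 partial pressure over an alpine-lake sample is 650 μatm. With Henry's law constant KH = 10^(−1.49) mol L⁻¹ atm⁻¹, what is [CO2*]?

KH = 10^(−1.49) = 3.236×10^-2 mol L⁻¹ atm⁻¹
[CO2*] = KH · pCO2 = 3.236×10^-2 × 650×10^-6 atm = 2.10×10^-5 mol/L

[CO2*] = 21.0 μmol/L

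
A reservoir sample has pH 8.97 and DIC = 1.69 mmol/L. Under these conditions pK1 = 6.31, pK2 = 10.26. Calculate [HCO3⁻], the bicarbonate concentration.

[HCO3⁻] = 1.60 mmol/L

α₁ = 1 / (1 + [H⁺]/K1 + K2/[H⁺]) = 1 / (1 + 10^-2.66 + 10^-1.29)
   = 1 / (1 + 0.0021878 + 0.051286) = 1/1.0535 = 0.9492
[HCO3⁻] = α₁ × DIC = 0.9492 × 1.69 = 1.60 mmol/L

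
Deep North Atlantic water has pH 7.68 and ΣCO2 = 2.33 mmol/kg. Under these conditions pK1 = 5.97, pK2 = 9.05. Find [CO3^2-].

[CO3²⁻] = 0.0936 mmol/kg

α₂ = 1 / (1 + [H⁺]/K2 + [H⁺]²/(K1K2)) = 1 / (1 + 10^+1.37 + 10^-0.34)
   = 1 / (1 + 23.442 + 0.45709) = 1/24.899 = 0.04016
[CO3²⁻] = α₂ × DIC = 0.04016 × 2.33 = 0.0936 mmol/kg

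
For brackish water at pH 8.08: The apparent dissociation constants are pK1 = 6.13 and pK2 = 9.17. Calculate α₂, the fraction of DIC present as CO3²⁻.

α₂ = 1 / (1 + [H⁺]/K2 + [H⁺]²/(K1K2)) = 1 / (1 + 10^+1.09 + 10^-0.86)
   = 1 / (1 + 12.303 + 0.13804) = 1/13.441 = 0.07440

α₂ = 0.0744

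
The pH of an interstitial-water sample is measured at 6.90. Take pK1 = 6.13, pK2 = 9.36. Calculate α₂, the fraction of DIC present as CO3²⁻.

α₂ = 1 / (1 + [H⁺]/K2 + [H⁺]²/(K1K2)) = 1 / (1 + 10^+2.46 + 10^+1.69)
   = 1 / (1 + 288.40 + 48.978) = 1/338.38 = 0.002955

α₂ = 0.00296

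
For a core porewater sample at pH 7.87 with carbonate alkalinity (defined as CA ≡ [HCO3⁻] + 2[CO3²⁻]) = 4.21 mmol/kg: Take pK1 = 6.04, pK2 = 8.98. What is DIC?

DIC = 3.98 mmol/kg

CA = [HCO3⁻] + 2[CO3²⁻] = (α₁ + 2α₂)·DIC
At pH 7.87: [H⁺]/K1 = 10^-1.83 = 0.014791, K2/[H⁺] = 10^-1.11 = 0.077625
α₁ = 1/(1 + 0.014791 + 0.077625) = 1/1.0924 = 0.9154; α₂ = α₁·K2/[H⁺] = 0.07106
α₁ + 2α₂ = 1.0575
DIC = CA / (α₁ + 2α₂) = 4.21 / 1.0575 = 3.98 mmol/kg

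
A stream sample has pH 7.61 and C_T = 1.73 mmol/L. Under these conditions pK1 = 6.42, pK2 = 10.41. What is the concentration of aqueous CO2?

α₀ = 1 / (1 + K1/[H⁺] + K1K2/[H⁺]²) = 1 / (1 + 10^+1.19 + 10^-1.61)
   = 1 / (1 + 15.488 + 0.024547) = 1/16.513 = 0.06056
[CO2*] = α₀ × DIC = 0.06056 × 1.73 = 0.105 mmol/L

[CO2*] = 0.105 mmol/L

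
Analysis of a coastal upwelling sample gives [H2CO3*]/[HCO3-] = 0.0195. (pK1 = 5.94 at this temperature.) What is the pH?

From K1 = [H⁺][HCO3-]/[H2CO3*]:  pH = pK1 − log₁₀([H2CO3*]/[HCO3-])
log₁₀(0.0195) = -1.710
pH = 5.94 − (-1.710) = 7.65

pH = 7.65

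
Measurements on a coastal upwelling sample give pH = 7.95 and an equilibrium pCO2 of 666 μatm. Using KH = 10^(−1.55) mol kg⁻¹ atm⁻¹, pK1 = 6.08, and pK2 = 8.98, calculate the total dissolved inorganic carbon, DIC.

[CO2*] = KH · pCO2 = 10^(−1.55) × 666×10^-6 = 1.877×10^-5 mol/kg
α₀ = 1/(1 + K1/[H⁺] + K1K2/[H⁺]²) = 1/(1 + 10^+1.87 + 10^+0.84) = 0.01219
DIC = [CO2*]/α₀ = 1.877×10^-5 / 0.01219 = 1.54 mmol/kg

DIC = 1.54 mmol/kg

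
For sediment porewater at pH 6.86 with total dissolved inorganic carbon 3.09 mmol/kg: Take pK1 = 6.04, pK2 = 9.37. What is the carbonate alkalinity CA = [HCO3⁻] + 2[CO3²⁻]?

CA = 2.69 mmol/kg

CA = [HCO3⁻] + 2[CO3²⁻] = (α₁ + 2α₂)·DIC
At pH 6.86: [H⁺]/K1 = 10^-0.82 = 0.15136, K2/[H⁺] = 10^-2.51 = 0.0030903
α₁ = 1/(1 + 0.15136 + 0.0030903) = 1/1.1544 = 0.8662; α₂ = α₁·K2/[H⁺] = 0.002677
α₁ + 2α₂ = 0.8716
CA = 0.8716 × 3.09 = 2.69 mmol/kg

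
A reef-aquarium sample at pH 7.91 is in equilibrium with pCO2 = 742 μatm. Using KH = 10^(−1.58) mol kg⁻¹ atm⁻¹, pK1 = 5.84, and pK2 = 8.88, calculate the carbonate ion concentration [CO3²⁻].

[CO3²⁻] = 0.246 mmol/kg

[CO2*] = KH · pCO2 = 10^(−1.58) × 742×10^-6 = 1.952×10^-5 mol/kg
α₀ = 1/(1 + K1/[H⁺] + K1K2/[H⁺]²) = 1/(1 + 10^+2.07 + 10^+1.10) = 0.007629
DIC = [CO2*]/α₀ = 1.952×10^-5 / 0.007629 = 2.558 mmol/kg
[CO3²⁻] = α₂·DIC; α₂ = 0.09604, so [CO3²⁻] = 0.09604 × 2.558 = 0.246 mmol/kg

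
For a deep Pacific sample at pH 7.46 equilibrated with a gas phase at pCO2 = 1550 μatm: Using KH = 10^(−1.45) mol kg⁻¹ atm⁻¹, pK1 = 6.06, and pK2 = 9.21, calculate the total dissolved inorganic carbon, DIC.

DIC = 1.46 mmol/kg

[CO2*] = KH · pCO2 = 10^(−1.45) × 1550×10^-6 = 5.500×10^-5 mol/kg
α₀ = 1/(1 + K1/[H⁺] + K1K2/[H⁺]²) = 1/(1 + 10^+1.40 + 10^-0.35) = 0.03764
DIC = [CO2*]/α₀ = 5.500×10^-5 / 0.03764 = 1.46 mmol/kg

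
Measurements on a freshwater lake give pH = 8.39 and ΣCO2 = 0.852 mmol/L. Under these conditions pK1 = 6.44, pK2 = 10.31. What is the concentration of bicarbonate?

α₁ = 1 / (1 + [H⁺]/K1 + K2/[H⁺]) = 1 / (1 + 10^-1.95 + 10^-1.92)
   = 1 / (1 + 0.011220 + 0.012023) = 1/1.0232 = 0.9773
[HCO3⁻] = α₁ × DIC = 0.9773 × 0.852 = 0.833 mmol/L

[HCO3⁻] = 0.833 mmol/L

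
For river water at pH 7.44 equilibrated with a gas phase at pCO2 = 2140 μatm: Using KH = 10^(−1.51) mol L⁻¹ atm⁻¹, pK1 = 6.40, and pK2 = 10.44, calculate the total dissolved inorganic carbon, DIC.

[CO2*] = KH · pCO2 = 10^(−1.51) × 2140×10^-6 = 6.613×10^-5 mol/L
α₀ = 1/(1 + K1/[H⁺] + K1K2/[H⁺]²) = 1/(1 + 10^+1.04 + 10^-1.96) = 0.08350
DIC = [CO2*]/α₀ = 6.613×10^-5 / 0.08350 = 0.792 mmol/L

DIC = 0.792 mmol/L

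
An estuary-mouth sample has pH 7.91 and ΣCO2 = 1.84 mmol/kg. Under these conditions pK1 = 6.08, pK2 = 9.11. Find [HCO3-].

[HCO3⁻] = 1.71 mmol/kg

α₁ = 1 / (1 + [H⁺]/K1 + K2/[H⁺]) = 1 / (1 + 10^-1.83 + 10^-1.20)
   = 1 / (1 + 0.014791 + 0.063096) = 1/1.0779 = 0.9277
[HCO3⁻] = α₁ × DIC = 0.9277 × 1.84 = 1.71 mmol/kg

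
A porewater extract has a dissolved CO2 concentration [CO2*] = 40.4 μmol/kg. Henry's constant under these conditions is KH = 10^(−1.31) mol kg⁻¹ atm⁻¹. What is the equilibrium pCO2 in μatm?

KH = 10^(−1.31) = 4.898×10^-2 mol kg⁻¹ atm⁻¹
pCO2 = [CO2*]/KH = 40.4×10^-6 / 4.898×10^-2 = 8.25×10^-4 atm = 825 μatm

pCO2 = 825 μatm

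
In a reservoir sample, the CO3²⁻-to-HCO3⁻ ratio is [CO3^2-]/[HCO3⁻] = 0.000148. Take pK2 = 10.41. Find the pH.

pH = 6.58

From K2 = [H⁺][CO3^2-]/[HCO3⁻]:  pH = pK2 + log₁₀([CO3^2-]/[HCO3⁻])
log₁₀(0.000148) = -3.830
pH = 10.41 + (-3.830) = 6.58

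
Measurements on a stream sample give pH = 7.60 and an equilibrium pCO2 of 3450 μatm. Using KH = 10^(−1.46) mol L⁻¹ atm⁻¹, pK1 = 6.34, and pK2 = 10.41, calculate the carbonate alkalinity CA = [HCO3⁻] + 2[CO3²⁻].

CA = 2.18 mmol/L

[CO2*] = KH · pCO2 = 10^(−1.46) × 3450×10^-6 = 1.196×10^-4 mol/L
α₀ = 1/(1 + K1/[H⁺] + K1K2/[H⁺]²) = 1/(1 + 10^+1.26 + 10^-1.55) = 0.05202
DIC = [CO2*]/α₀ = 1.196×10^-4 / 0.05202 = 2.300 mmol/L
CA = (α₁ + 2α₂)·DIC = (0.9465 + 2×0.001466) × 2.300 = 2.18 mmol/L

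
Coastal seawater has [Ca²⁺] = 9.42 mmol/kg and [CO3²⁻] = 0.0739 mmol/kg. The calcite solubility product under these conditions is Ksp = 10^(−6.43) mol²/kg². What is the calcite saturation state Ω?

Ksp = 10^(−6.43) = 3.715×10^-7
Ω = [Ca²⁺][CO3²⁻]/Ksp = (9.42×10^-3)(0.0739×10^-3) / 3.715×10^-7 = 1.87

Ω = 1.87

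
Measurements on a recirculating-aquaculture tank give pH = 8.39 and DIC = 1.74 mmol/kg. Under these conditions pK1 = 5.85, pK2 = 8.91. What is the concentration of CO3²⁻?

α₂ = 1 / (1 + [H⁺]/K2 + [H⁺]²/(K1K2)) = 1 / (1 + 10^+0.52 + 10^-2.02)
   = 1 / (1 + 3.3113 + 0.0095499) = 1/4.3209 = 0.2314
[CO3²⁻] = α₂ × DIC = 0.2314 × 1.74 = 0.403 mmol/kg

[CO3²⁻] = 0.403 mmol/kg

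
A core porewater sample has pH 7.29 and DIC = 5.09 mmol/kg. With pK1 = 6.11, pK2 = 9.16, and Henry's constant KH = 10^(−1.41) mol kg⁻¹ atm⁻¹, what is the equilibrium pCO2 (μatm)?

α₀ = 1 / (1 + K1/[H⁺] + K1K2/[H⁺]²) = 1 / (1 + 10^+1.18 + 10^-0.69)
   = 1 / (1 + 15.136 + 0.20417) = 1/16.340 = 0.06120
[CO2*] = α₀ × DIC = 0.06120 × 5.09 = 0.3115 mmol/kg
pCO2 = [CO2*]/KH = 3.115×10^-4 / 3.890×10^-2 = 8010 μatm

pCO2 = 8010 μatm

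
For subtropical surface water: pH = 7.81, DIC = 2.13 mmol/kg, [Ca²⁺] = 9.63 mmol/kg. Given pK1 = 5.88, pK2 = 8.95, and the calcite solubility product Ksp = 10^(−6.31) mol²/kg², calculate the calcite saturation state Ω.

Ω = 2.80

α₂ = 1 / (1 + [H⁺]/K2 + [H⁺]²/(K1K2)) = 1 / (1 + 10^+1.14 + 10^-0.79)
   = 1 / (1 + 13.804 + 0.16218) = 1/14.966 = 0.06682
[CO3²⁻] = α₂ × DIC = 0.06682 × 2.13 = 0.1423 mmol/kg
Ksp = 10^(−6.31) = 4.898×10^-7
Ω = [Ca²⁺][CO3²⁻]/Ksp = (9.63×10^-3)(1.423×10^-4) / 4.898×10^-7 = 2.80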